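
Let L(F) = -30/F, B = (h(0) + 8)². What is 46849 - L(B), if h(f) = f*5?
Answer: 1499183/32 ≈ 46850.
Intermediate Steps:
h(f) = 5*f
B = 64 (B = (5*0 + 8)² = (0 + 8)² = 8² = 64)
46849 - L(B) = 46849 - (-30)/64 = 46849 - 1*(-15/32) = 46849 + 15/32 = 1499183/32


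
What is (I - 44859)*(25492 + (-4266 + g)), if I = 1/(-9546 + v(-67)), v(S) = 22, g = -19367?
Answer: -794233800503/9524 ≈ -8.3393e+7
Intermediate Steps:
I = -1/9524 (I = 1/(-9546 + 22) = 1/(-9524) = -1/9524 ≈ -0.00010500)
(I - 44859)*(25492 + (-4266 + g)) = (-1/9524 - 44859)*(25492 + (-4266 - 19367)) = -427237117*(25492 - 23633)/9524 = -427237117/9524*1859 = -794233800503/9524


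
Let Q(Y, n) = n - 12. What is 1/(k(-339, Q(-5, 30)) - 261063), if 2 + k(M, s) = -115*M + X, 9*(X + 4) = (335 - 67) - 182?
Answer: -9/1998670 ≈ -4.5030e-6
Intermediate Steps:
X = 50/9 (X = -4 + ((335 - 67) - 182)/9 = -4 + (268 - 182)/9 = -4 + (⅑)*86 = -4 + 86/9 = 50/9 ≈ 5.5556)
Q(Y, n) = -12 + n
k(M, s) = 32/9 - 115*M (k(M, s) = -2 + (-115*M + 50/9) = -2 + (50/9 - 115*M) = 32/9 - 115*M)
1/(k(-339, Q(-5, 30)) - 261063) = 1/((32/9 - 115*(-339)) - 261063) = 1/((32/9 + 38985) - 261063) = 1/(350897/9 - 261063) = 1/(-1998670/9) = -9/1998670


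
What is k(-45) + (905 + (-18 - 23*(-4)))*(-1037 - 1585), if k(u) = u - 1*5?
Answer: -2566988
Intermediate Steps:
k(u) = -5 + u (k(u) = u - 5 = -5 + u)
k(-45) + (905 + (-18 - 23*(-4)))*(-1037 - 1585) = (-5 - 45) + (905 + (-18 - 23*(-4)))*(-1037 - 1585) = -50 + (905 + (-18 + 92))*(-2622) = -50 + (905 + 74)*(-2622) = -50 + 979*(-2622) = -50 - 2566938 = -2566988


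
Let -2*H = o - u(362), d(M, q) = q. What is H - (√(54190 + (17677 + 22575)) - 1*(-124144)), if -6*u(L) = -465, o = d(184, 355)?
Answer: -497131/4 - √94442 ≈ -1.2459e+5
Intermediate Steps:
o = 355
u(L) = 155/2 (u(L) = -⅙*(-465) = 155/2)
H = -555/4 (H = -(355 - 1*155/2)/2 = -(355 - 155/2)/2 = -½*555/2 = -555/4 ≈ -138.75)
H - (√(54190 + (17677 + 22575)) - 1*(-124144)) = -555/4 - (√(54190 + (17677 + 22575)) - 1*(-124144)) = -555/4 - (√(54190 + 40252) + 124144) = -555/4 - (√94442 + 124144) = -555/4 - (124144 + √94442) = -555/4 + (-124144 - √94442) = -497131/4 - √94442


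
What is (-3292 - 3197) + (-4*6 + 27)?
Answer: -6486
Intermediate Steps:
(-3292 - 3197) + (-4*6 + 27) = -6489 + (-24 + 27) = -6489 + 3 = -6486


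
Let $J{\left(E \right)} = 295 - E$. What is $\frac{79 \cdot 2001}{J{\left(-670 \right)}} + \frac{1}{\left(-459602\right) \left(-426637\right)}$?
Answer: $\frac{30996639093152411}{189220305827410} \approx 163.81$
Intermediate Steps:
$\frac{79 \cdot 2001}{J{\left(-670 \right)}} + \frac{1}{\left(-459602\right) \left(-426637\right)} = \frac{79 \cdot 2001}{295 - -670} + \frac{1}{\left(-459602\right) \left(-426637\right)} = \frac{158079}{295 + 670} - - \frac{1}{196083218474} = \frac{158079}{965} + \frac{1}{196083218474} = \frac{30996639093152411}{189220305827410}$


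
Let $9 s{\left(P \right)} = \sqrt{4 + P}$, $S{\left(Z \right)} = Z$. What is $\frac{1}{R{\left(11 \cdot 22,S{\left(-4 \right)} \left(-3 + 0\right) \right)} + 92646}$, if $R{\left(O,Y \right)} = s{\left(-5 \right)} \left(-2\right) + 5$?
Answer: $\frac{7504731}{695320831885} + \frac{18 i}{695320831885} \approx 1.0793 \cdot 10^{-5} + 2.5887 \cdot 10^{-11} i$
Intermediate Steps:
$s{\left(P \right)} = \frac{\sqrt{4 + P}}{9}$
$R{\left(O,Y \right)} = 5 - \frac{2 i}{9}$ ($R{\left(O,Y \right)} = \frac{\sqrt{4 - 5}}{9} \left(-2\right) + 5 = \frac{\sqrt{-1}}{9} \left(-2\right) + 5 = \frac{i}{9} \left(-2\right) + 5 = - \frac{2 i}{9} + 5 = 5 - \frac{2 i}{9}$)
$\frac{1}{R{\left(11 \cdot 22,S{\left(-4 \right)} \left(-3 + 0\right) \right)} + 92646} = \frac{1}{\left(5 - \frac{2 i}{9}\right) + 92646} = \frac{1}{92651 - \frac{2 i}{9}} = \frac{81 \left(92651 + \frac{2 i}{9}\right)}{695320831885}$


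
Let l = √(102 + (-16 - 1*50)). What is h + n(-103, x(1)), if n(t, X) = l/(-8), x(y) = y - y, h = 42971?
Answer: 171881/4 ≈ 42970.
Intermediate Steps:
x(y) = 0
l = 6 (l = √(102 + (-16 - 50)) = √(102 - 66) = √36 = 6)
n(t, X) = -¾ (n(t, X) = 6/(-8) = 6*(-⅛) = -¾)
h + n(-103, x(1)) = 42971 - ¾ = 171881/4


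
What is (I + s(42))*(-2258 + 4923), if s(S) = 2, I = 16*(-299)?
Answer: -12744030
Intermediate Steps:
I = -4784
(I + s(42))*(-2258 + 4923) = (-4784 + 2)*(-2258 + 4923) = -4782*2665 = -12744030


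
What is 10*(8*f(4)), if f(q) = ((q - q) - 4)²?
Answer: 1280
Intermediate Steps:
f(q) = 16 (f(q) = (0 - 4)² = (-4)² = 16)
10*(8*f(4)) = 10*(8*16) = 10*128 = 1280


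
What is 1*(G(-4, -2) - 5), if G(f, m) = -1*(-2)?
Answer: -3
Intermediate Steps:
G(f, m) = 2
1*(G(-4, -2) - 5) = 1*(2 - 5) = 1*(-3) = -3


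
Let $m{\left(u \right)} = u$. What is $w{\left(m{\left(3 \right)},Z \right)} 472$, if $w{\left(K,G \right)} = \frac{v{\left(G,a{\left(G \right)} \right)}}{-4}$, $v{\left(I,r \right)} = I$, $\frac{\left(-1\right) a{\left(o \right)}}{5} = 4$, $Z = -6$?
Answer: $708$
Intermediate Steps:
$a{\left(o \right)} = -20$ ($a{\left(o \right)} = \left(-5\right) 4 = -20$)
$w{\left(K,G \right)} = - \frac{G}{4}$ ($w{\left(K,G \right)} = \frac{G}{-4} = G \left(- \frac{1}{4}\right) = - \frac{G}{4}$)
$w{\left(m{\left(3 \right)},Z \right)} 472 = \left(- \frac{1}{4}\right) \left(-6\right) 472 = \frac{3}{2} \cdot 472 = 708$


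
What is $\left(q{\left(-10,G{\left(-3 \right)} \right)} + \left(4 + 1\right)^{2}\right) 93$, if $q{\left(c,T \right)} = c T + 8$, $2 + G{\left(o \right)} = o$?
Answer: $7719$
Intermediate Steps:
$G{\left(o \right)} = -2 + o$
$q{\left(c,T \right)} = 8 + T c$ ($q{\left(c,T \right)} = T c + 8 = 8 + T c$)
$\left(q{\left(-10,G{\left(-3 \right)} \right)} + \left(4 + 1\right)^{2}\right) 93 = \left(\left(8 + \left(-2 - 3\right) \left(-10\right)\right) + \left(4 + 1\right)^{2}\right) 93 = \left(\left(8 - -50\right) + 5^{2}\right) 93 = \left(\left(8 + 50\right) + 25\right) 93 = \left(58 + 25\right) 93 = 83 \cdot 93 = 7719$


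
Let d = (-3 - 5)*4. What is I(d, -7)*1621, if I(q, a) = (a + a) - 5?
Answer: -30799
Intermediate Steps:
d = -32 (d = -8*4 = -32)
I(q, a) = -5 + 2*a (I(q, a) = 2*a - 5 = -5 + 2*a)
I(d, -7)*1621 = (-5 + 2*(-7))*1621 = (-5 - 14)*1621 = -19*1621 = -30799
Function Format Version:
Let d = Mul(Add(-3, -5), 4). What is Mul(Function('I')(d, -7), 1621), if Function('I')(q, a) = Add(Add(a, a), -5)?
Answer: -30799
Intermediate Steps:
d = -32 (d = Mul(-8, 4) = -32)
Function('I')(q, a) = Add(-5, Mul(2, a)) (Function('I')(q, a) = Add(Mul(2, a), -5) = Add(-5, Mul(2, a)))
Mul(Function('I')(d, -7), 1621) = Mul(Add(-5, Mul(2, -7)), 1621) = Mul(Add(-5, -14), 1621) = Mul(-19, 1621) = -30799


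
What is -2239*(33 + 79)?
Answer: -250768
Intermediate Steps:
-2239*(33 + 79) = -2239*112 = -250768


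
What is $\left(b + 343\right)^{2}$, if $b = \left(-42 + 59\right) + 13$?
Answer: $139129$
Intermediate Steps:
$b = 30$ ($b = 17 + 13 = 30$)
$\left(b + 343\right)^{2} = \left(30 + 343\right)^{2} = 373^{2} = 139129$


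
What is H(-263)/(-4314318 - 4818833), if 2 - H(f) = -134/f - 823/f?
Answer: 431/2402018713 ≈ 1.7943e-7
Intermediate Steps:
H(f) = 2 + 957/f (H(f) = 2 - (-134/f - 823/f) = 2 - (-957)/f = 2 + 957/f)
H(-263)/(-4314318 - 4818833) = (2 + 957/(-263))/(-4314318 - 4818833) = (2 + 957*(-1/263))/(-9133151) = (2 - 957/263)*(-1/9133151) = -431/263*(-1/9133151) = 431/2402018713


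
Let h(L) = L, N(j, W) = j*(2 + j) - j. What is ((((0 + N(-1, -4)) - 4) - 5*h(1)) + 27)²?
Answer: 324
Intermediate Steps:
N(j, W) = -j + j*(2 + j)
((((0 + N(-1, -4)) - 4) - 5*h(1)) + 27)² = ((((0 - (1 - 1)) - 4) - 5*1) + 27)² = ((((0 - 1*0) - 4) - 5) + 27)² = ((((0 + 0) - 4) - 5) + 27)² = (((0 - 4) - 5) + 27)² = ((-4 - 5) + 27)² = (-9 + 27)² = 18² = 324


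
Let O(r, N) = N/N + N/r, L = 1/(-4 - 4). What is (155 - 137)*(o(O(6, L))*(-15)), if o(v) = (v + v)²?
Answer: -33135/32 ≈ -1035.5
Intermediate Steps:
L = -⅛ (L = 1/(-8) = -⅛ ≈ -0.12500)
O(r, N) = 1 + N/r
o(v) = 4*v² (o(v) = (2*v)² = 4*v²)
(155 - 137)*(o(O(6, L))*(-15)) = (155 - 137)*((4*((-⅛ + 6)/6)²)*(-15)) = 18*((4*((⅙)*(47/8))²)*(-15)) = 18*((4*(47/48)²)*(-15)) = 18*((4*(2209/2304))*(-15)) = 18*((2209/576)*(-15)) = 18*(-11045/192) = -33135/32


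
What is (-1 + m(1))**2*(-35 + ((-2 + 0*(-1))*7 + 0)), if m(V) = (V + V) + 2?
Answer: -441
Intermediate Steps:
m(V) = 2 + 2*V (m(V) = 2*V + 2 = 2 + 2*V)
(-1 + m(1))**2*(-35 + ((-2 + 0*(-1))*7 + 0)) = (-1 + (2 + 2*1))**2*(-35 + ((-2 + 0*(-1))*7 + 0)) = (-1 + (2 + 2))**2*(-35 + ((-2 + 0)*7 + 0)) = (-1 + 4)**2*(-35 + (-2*7 + 0)) = 3**2*(-35 + (-14 + 0)) = 9*(-35 - 14) = 9*(-49) = -441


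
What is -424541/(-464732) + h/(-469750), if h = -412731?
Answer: 195618718921/109153928500 ≈ 1.7921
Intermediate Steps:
-424541/(-464732) + h/(-469750) = -424541/(-464732) - 412731/(-469750) = -424541*(-1/464732) - 412731*(-1/469750) = 424541/464732 + 412731/469750 = 195618718921/109153928500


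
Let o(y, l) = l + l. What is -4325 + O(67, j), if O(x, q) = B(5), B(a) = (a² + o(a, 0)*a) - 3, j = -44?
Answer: -4303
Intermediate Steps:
o(y, l) = 2*l
B(a) = -3 + a² (B(a) = (a² + (2*0)*a) - 3 = (a² + 0*a) - 3 = (a² + 0) - 3 = a² - 3 = -3 + a²)
O(x, q) = 22 (O(x, q) = -3 + 5² = -3 + 25 = 22)
-4325 + O(67, j) = -4325 + 22 = -4303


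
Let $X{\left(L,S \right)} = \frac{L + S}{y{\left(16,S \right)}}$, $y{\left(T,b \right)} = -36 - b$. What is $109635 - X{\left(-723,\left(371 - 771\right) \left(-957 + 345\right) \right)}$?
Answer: $\frac{8947612979}{81612} \approx 1.0964 \cdot 10^{5}$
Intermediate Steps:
$X{\left(L,S \right)} = \frac{L + S}{-36 - S}$
$109635 - X{\left(-723,\left(371 - 771\right) \left(-957 + 345\right) \right)} = 109635 - \frac{\left(-1\right) \left(-723\right) - \left(371 - 771\right) \left(-957 + 345\right)}{36 + \left(371 - 771\right) \left(-957 + 345\right)} = 109635 - \frac{723 - \left(-400\right) \left(-612\right)}{36 - -244800} = 109635 - \frac{723 - 244800}{36 + 244800} = 109635 - \frac{723 - 244800}{244836} = 109635 - \frac{1}{244836} \left(-244077\right) = 109635 - - \frac{81359}{81612} = 109635 + \frac{81359}{81612} = \frac{8947612979}{81612}$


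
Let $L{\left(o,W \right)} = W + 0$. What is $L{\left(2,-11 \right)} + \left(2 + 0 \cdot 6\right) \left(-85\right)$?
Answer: $-181$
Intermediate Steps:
$L{\left(o,W \right)} = W$
$L{\left(2,-11 \right)} + \left(2 + 0 \cdot 6\right) \left(-85\right) = -11 + \left(2 + 0 \cdot 6\right) \left(-85\right) = -11 + \left(2 + 0\right) \left(-85\right) = -11 + 2 \left(-85\right) = -11 - 170 = -181$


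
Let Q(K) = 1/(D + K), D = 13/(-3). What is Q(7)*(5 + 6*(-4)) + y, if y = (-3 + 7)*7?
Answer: 167/8 ≈ 20.875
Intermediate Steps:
y = 28 (y = 4*7 = 28)
D = -13/3 (D = 13*(-⅓) = -13/3 ≈ -4.3333)
Q(K) = 1/(-13/3 + K)
Q(7)*(5 + 6*(-4)) + y = (3/(-13 + 3*7))*(5 + 6*(-4)) + 28 = (3/(-13 + 21))*(5 - 24) + 28 = (3/8)*(-19) + 28 = -57/8 + 28 = 167/8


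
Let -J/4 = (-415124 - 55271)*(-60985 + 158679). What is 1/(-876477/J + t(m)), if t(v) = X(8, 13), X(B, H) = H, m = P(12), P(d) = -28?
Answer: 183819076520/2389647118283 ≈ 0.076923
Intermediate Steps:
J = 183819076520 (J = -4*(-415124 - 55271)*(-60985 + 158679) = -(-1881580)*97694 = -4*(-45954769130) = 183819076520)
m = -28
t(v) = 13
1/(-876477/J + t(m)) = 1/(-876477/183819076520 + 13) = 1/(2389647118283/183819076520) = 183819076520/2389647118283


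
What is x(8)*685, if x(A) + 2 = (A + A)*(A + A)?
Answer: 173990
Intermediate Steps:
x(A) = -2 + 4*A² (x(A) = -2 + (A + A)*(A + A) = -2 + (2*A)*(2*A) = -2 + 4*A²)
x(8)*685 = (-2 + 4*8²)*685 = (-2 + 4*64)*685 = (-2 + 256)*685 = 254*685 = 173990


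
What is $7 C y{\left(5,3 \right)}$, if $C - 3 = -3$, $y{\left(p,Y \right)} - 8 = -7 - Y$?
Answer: $0$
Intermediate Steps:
$y{\left(p,Y \right)} = 1 - Y$ ($y{\left(p,Y \right)} = 8 - \left(7 + Y\right) = 1 - Y$)
$C = 0$ ($C = 3 - 3 = 0$)
$7 C y{\left(5,3 \right)} = 7 \cdot 0 \left(1 - 3\right) = 0 \left(1 - 3\right) = 0 \left(-2\right) = 0$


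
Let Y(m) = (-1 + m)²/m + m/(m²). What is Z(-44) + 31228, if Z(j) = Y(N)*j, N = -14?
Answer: 223568/7 ≈ 31938.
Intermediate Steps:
Y(m) = 1/m + (-1 + m)²/m (Y(m) = (-1 + m)²/m + m/m² = (-1 + m)²/m + 1/m = 1/m + (-1 + m)²/m)
Z(j) = -113*j/7 (Z(j) = ((1 + (-1 - 14)²)/(-14))*j = (-(1 + (-15)²)/14)*j = (-(1 + 225)/14)*j = (-1/14*226)*j = -113*j/7)
Z(-44) + 31228 = -113/7*(-44) + 31228 = 4972/7 + 31228 = 223568/7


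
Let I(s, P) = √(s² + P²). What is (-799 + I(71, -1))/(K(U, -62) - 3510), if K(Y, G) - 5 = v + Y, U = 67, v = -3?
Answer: 799/3441 - √5042/3441 ≈ 0.21156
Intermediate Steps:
I(s, P) = √(P² + s²)
K(Y, G) = 2 + Y (K(Y, G) = 5 + (-3 + Y) = 2 + Y)
(-799 + I(71, -1))/(K(U, -62) - 3510) = (-799 + √((-1)² + 71²))/((2 + 67) - 3510) = (-799 + √(1 + 5041))/(69 - 3510) = (-799 + √5042)/(-3441) = (-799 + √5042)*(-1/3441) = 799/3441 - √5042/3441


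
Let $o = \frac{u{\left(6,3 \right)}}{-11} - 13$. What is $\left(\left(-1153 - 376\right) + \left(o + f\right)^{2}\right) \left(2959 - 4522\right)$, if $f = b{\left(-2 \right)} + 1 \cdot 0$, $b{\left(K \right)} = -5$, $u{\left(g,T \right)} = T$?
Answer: $\frac{226022304}{121} \approx 1.868 \cdot 10^{6}$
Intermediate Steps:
$f = -5$ ($f = -5 + 1 \cdot 0 = -5 + 0 = -5$)
$o = - \frac{146}{11}$ ($o = \frac{3}{-11} - 13 = 3 \left(- \frac{1}{11}\right) - 13 = - \frac{3}{11} - 13 = - \frac{146}{11} \approx -13.273$)
$\left(\left(-1153 - 376\right) + \left(o + f\right)^{2}\right) \left(2959 - 4522\right) = \left(\left(-1153 - 376\right) + \left(- \frac{146}{11} - 5\right)^{2}\right) \left(2959 - 4522\right) = \left(\left(-1153 - 376\right) + \left(- \frac{201}{11}\right)^{2}\right) \left(-1563\right) = \left(-1529 + \frac{40401}{121}\right) \left(-1563\right) = \left(- \frac{144608}{121}\right) \left(-1563\right) = \frac{226022304}{121}$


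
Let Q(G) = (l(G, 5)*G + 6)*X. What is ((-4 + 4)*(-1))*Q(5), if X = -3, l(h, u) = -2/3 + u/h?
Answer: 0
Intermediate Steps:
l(h, u) = -2/3 + u/h (l(h, u) = -2*1/3 + u/h = -2/3 + u/h)
Q(G) = -18 - 3*G*(-2/3 + 5/G) (Q(G) = ((-2/3 + 5/G)*G + 6)*(-3) = (G*(-2/3 + 5/G) + 6)*(-3) = (6 + G*(-2/3 + 5/G))*(-3) = -18 - 3*G*(-2/3 + 5/G))
((-4 + 4)*(-1))*Q(5) = ((-4 + 4)*(-1))*(-33 + 2*5) = (0*(-1))*(-33 + 10) = 0*(-23) = 0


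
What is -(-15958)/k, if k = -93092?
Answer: -7979/46546 ≈ -0.17142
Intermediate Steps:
-(-15958)/k = -(-15958)/(-93092) = -(-15958)*(-1)/93092 = -1*7979/46546 = -7979/46546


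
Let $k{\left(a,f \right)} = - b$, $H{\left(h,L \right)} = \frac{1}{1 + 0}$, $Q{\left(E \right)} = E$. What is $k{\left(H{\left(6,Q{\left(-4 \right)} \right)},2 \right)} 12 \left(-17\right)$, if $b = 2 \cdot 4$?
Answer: $1632$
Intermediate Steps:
$H{\left(h,L \right)} = 1$ ($H{\left(h,L \right)} = 1^{-1} = 1$)
$b = 8$
$k{\left(a,f \right)} = -8$ ($k{\left(a,f \right)} = \left(-1\right) 8 = -8$)
$k{\left(H{\left(6,Q{\left(-4 \right)} \right)},2 \right)} 12 \left(-17\right) = \left(-8\right) 12 \left(-17\right) = \left(-96\right) \left(-17\right) = 1632$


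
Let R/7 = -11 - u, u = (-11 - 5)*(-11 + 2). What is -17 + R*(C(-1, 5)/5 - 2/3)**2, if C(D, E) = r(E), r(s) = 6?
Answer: -14653/45 ≈ -325.62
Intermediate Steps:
C(D, E) = 6
u = 144 (u = -16*(-9) = 144)
R = -1085 (R = 7*(-11 - 1*144) = 7*(-11 - 144) = 7*(-155) = -1085)
-17 + R*(C(-1, 5)/5 - 2/3)**2 = -17 - 1085*(6/5 - 2/3)**2 = -17 - 1085*(8/15)**2 = -17 - 1085*64/225 = -17 - 13888/45 = -14653/45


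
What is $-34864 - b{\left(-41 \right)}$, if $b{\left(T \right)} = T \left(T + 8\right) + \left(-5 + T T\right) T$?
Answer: $32499$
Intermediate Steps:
$b{\left(T \right)} = T \left(-5 + T^{2}\right) + T \left(8 + T\right)$ ($b{\left(T \right)} = T \left(8 + T\right) + \left(-5 + T^{2}\right) T = T \left(8 + T\right) + T \left(-5 + T^{2}\right) = T \left(-5 + T^{2}\right) + T \left(8 + T\right)$)
$-34864 - b{\left(-41 \right)} = -34864 - - 41 \left(3 - 41 + \left(-41\right)^{2}\right) = -34864 - - 41 \left(3 - 41 + 1681\right) = -34864 - \left(-41\right) 1643 = -34864 - -67363 = -34864 + 67363 = 32499$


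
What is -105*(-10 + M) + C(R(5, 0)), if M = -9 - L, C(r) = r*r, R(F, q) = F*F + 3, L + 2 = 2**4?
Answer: 4249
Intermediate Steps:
L = 14 (L = -2 + 2**4 = -2 + 16 = 14)
R(F, q) = 3 + F**2 (R(F, q) = F**2 + 3 = 3 + F**2)
C(r) = r**2
M = -23 (M = -9 - 1*14 = -9 - 14 = -23)
-105*(-10 + M) + C(R(5, 0)) = -105*(-10 - 23) + (3 + 5**2)**2 = -105*(-33) + (3 + 25)**2 = 3465 + 28**2 = 3465 + 784 = 4249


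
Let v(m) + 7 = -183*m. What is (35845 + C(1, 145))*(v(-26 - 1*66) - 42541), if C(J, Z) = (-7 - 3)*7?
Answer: -919846800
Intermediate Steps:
C(J, Z) = -70 (C(J, Z) = -10*7 = -70)
v(m) = -7 - 183*m
(35845 + C(1, 145))*(v(-26 - 1*66) - 42541) = (35845 - 70)*((-7 - 183*(-26 - 1*66)) - 42541) = 35775*((-7 - 183*(-26 - 66)) - 42541) = 35775*((-7 - 183*(-92)) - 42541) = 35775*((-7 + 16836) - 42541) = 35775*(16829 - 42541) = 35775*(-25712) = -919846800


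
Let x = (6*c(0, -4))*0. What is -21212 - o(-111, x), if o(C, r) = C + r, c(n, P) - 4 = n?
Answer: -21101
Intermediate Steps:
c(n, P) = 4 + n
x = 0 (x = (6*(4 + 0))*0 = (6*4)*0 = 24*0 = 0)
-21212 - o(-111, x) = -21212 - (-111 + 0) = -21212 - 1*(-111) = -21212 + 111 = -21101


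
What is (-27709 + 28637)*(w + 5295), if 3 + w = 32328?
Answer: 34911360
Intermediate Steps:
w = 32325 (w = -3 + 32328 = 32325)
(-27709 + 28637)*(w + 5295) = (-27709 + 28637)*(32325 + 5295) = 928*37620 = 34911360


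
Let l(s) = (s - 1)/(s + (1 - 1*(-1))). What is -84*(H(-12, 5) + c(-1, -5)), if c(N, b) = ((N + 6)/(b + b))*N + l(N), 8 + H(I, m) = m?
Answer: 378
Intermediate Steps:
H(I, m) = -8 + m
l(s) = (-1 + s)/(2 + s) (l(s) = (-1 + s)/(s + (1 + 1)) = (-1 + s)/(s + 2) = (-1 + s)/(2 + s))
c(N, b) = (-1 + N)/(2 + N) + N*(6 + N)/(2*b) (c(N, b) = ((N + 6)/(b + b))*N + (-1 + N)/(2 + N) = ((6 + N)/((2*b)))*N + (-1 + N)/(2 + N) = ((6 + N)*(1/(2*b)))*N + (-1 + N)/(2 + N) = ((6 + N)/(2*b))*N + (-1 + N)/(2 + N) = N*(6 + N)/(2*b) + (-1 + N)/(2 + N) = (-1 + N)/(2 + N) + N*(6 + N)/(2*b))
-84*(H(-12, 5) + c(-1, -5)) = -84*((-8 + 5) + (-5*(-1 - 1) + (1/2)*(-1)*(2 - 1)*(6 - 1))/((-5)*(2 - 1))) = -84*(-3 - 1/5*(-5*(-2) + (1/2)*(-1)*1*5)/1) = -84*(-3 - 1/5*1*(10 - 5/2)) = -84*(-3 - 1/5*1*15/2) = -84*(-3 - 3/2) = -84*(-9/2) = 378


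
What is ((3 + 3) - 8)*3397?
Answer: -6794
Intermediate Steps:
((3 + 3) - 8)*3397 = (6 - 8)*3397 = -2*3397 = -6794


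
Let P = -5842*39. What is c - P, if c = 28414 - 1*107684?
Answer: 148568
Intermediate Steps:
P = -227838
c = -79270 (c = 28414 - 107684 = -79270)
c - P = -79270 - 1*(-227838) = -79270 + 227838 = 148568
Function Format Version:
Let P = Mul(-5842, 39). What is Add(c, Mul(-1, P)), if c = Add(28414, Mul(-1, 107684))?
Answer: 148568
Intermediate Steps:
P = -227838
c = -79270 (c = Add(28414, -107684) = -79270)
Add(c, Mul(-1, P)) = Add(-79270, Mul(-1, -227838)) = Add(-79270, 227838) = 148568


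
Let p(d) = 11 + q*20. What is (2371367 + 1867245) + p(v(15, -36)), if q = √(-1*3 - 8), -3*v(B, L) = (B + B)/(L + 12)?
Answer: 4238623 + 20*I*√11 ≈ 4.2386e+6 + 66.333*I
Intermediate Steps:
v(B, L) = -2*B/(3*(12 + L)) (v(B, L) = -(B + B)/(3*(L + 12)) = -2*B/(3*(12 + L)))
q = I*√11 (q = √(-3 - 8) = √(-11) = I*√11 ≈ 3.3166*I)
p(d) = 11 + 20*I*√11 (p(d) = 11 + (I*√11)*20 = 11 + 20*I*√11)
(2371367 + 1867245) + p(v(15, -36)) = (2371367 + 1867245) + (11 + 20*I*√11) = 4238612 + (11 + 20*I*√11) = 4238623 + 20*I*√11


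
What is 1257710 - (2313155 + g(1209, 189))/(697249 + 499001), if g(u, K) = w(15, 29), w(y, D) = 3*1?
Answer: 752266637171/598125 ≈ 1.2577e+6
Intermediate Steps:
w(y, D) = 3
g(u, K) = 3
1257710 - (2313155 + g(1209, 189))/(697249 + 499001) = 1257710 - (2313155 + 3)/(697249 + 499001) = 1257710 - 2313158/1196250 = 1257710 - 1*1156579/598125 = 1257710 - 1156579/598125 = 752266637171/598125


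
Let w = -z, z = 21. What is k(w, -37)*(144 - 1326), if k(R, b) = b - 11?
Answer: 56736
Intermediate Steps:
w = -21 (w = -1*21 = -21)
k(R, b) = -11 + b
k(w, -37)*(144 - 1326) = (-11 - 37)*(144 - 1326) = -48*(-1182) = 56736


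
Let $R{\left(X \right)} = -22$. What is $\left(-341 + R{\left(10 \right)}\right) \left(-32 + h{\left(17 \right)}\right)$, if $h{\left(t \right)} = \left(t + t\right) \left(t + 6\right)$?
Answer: $-272250$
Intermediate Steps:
$h{\left(t \right)} = 2 t \left(6 + t\right)$
$\left(-341 + R{\left(10 \right)}\right) \left(-32 + h{\left(17 \right)}\right) = \left(-341 - 22\right) \left(-32 + 2 \cdot 17 \left(6 + 17\right)\right) = - 363 \left(-32 + 2 \cdot 17 \cdot 23\right) = - 363 \left(-32 + 782\right) = \left(-363\right) 750 = -272250$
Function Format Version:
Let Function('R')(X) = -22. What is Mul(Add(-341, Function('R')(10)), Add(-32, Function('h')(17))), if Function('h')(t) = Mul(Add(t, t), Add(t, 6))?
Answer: -272250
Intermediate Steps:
Function('h')(t) = Mul(2, t, Add(6, t)) (Function('h')(t) = Mul(Mul(2, t), Add(6, t)) = Mul(2, t, Add(6, t)))
Mul(Add(-341, Function('R')(10)), Add(-32, Function('h')(17))) = Mul(Add(-341, -22), Add(-32, Mul(2, 17, Add(6, 17)))) = Mul(-363, Add(-32, Mul(2, 17, 23))) = Mul(-363, Add(-32, 782)) = Mul(-363, 750) = -272250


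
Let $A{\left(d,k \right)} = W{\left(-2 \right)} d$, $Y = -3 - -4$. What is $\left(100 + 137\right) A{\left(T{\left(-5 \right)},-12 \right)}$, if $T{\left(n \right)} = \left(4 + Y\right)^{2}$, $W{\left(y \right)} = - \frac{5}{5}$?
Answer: $-5925$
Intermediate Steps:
$Y = 1$ ($Y = -3 + 4 = 1$)
$W{\left(y \right)} = -1$ ($W{\left(y \right)} = \left(-5\right) \frac{1}{5} = -1$)
$T{\left(n \right)} = 25$ ($T{\left(n \right)} = \left(4 + 1\right)^{2} = 5^{2} = 25$)
$A{\left(d,k \right)} = - d$
$\left(100 + 137\right) A{\left(T{\left(-5 \right)},-12 \right)} = \left(100 + 137\right) \left(\left(-1\right) 25\right) = 237 \left(-25\right) = -5925$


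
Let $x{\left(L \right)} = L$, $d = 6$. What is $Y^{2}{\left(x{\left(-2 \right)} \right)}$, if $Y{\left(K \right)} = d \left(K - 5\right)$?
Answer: $1764$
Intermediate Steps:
$Y{\left(K \right)} = -30 + 6 K$ ($Y{\left(K \right)} = 6 \left(K - 5\right) = 6 \left(-5 + K\right) = -30 + 6 K$)
$Y^{2}{\left(x{\left(-2 \right)} \right)} = \left(-30 + 6 \left(-2\right)\right)^{2} = \left(-30 - 12\right)^{2} = \left(-42\right)^{2} = 1764$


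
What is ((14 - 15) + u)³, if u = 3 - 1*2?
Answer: 0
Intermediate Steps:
u = 1 (u = 3 - 2 = 1)
((14 - 15) + u)³ = ((14 - 15) + 1)³ = (-1 + 1)³ = 0³ = 0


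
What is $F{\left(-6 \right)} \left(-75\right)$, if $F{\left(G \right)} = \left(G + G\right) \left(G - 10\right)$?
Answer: $-14400$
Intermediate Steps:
$F{\left(G \right)} = 2 G \left(-10 + G\right)$
$F{\left(-6 \right)} \left(-75\right) = 2 \left(-6\right) \left(-10 - 6\right) \left(-75\right) = 2 \left(-6\right) \left(-16\right) \left(-75\right) = 192 \left(-75\right) = -14400$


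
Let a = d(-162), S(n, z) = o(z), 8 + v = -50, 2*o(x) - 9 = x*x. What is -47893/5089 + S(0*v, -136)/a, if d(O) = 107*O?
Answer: -1754526469/176425452 ≈ -9.9449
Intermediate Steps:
o(x) = 9/2 + x²/2 (o(x) = 9/2 + (x*x)/2 = 9/2 + x²/2)
v = -58 (v = -8 - 50 = -58)
S(n, z) = 9/2 + z²/2
a = -17334 (a = 107*(-162) = -17334)
-47893/5089 + S(0*v, -136)/a = -47893/5089 + (9/2 + (½)*(-136)²)/(-17334) = -47893*1/5089 + (9/2 + (½)*18496)*(-1/17334) = -47893/5089 + (9/2 + 9248)*(-1/17334) = -47893/5089 + (18505/2)*(-1/17334) = -47893/5089 - 18505/34668 = -1754526469/176425452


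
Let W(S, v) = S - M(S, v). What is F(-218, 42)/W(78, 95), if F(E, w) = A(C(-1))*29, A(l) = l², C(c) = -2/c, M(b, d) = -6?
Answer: 29/21 ≈ 1.3810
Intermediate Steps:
F(E, w) = 116 (F(E, w) = (-2/(-1))²*29 = (-2*(-1))²*29 = 2²*29 = 4*29 = 116)
W(S, v) = 6 + S (W(S, v) = S - 1*(-6) = S + 6 = 6 + S)
F(-218, 42)/W(78, 95) = 116/(6 + 78) = 116/84 = 116*(1/84) = 29/21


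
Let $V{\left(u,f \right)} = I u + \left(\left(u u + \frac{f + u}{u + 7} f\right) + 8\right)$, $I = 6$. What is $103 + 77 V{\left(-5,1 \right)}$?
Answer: $180$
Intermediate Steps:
$V{\left(u,f \right)} = 8 + u^{2} + 6 u + \frac{f \left(f + u\right)}{7 + u}$ ($V{\left(u,f \right)} = 6 u + \left(\left(u u + \frac{f + u}{u + 7} f\right) + 8\right) = 6 u + \left(\left(u^{2} + \frac{f + u}{7 + u} f\right) + 8\right) = 6 u + \left(\left(u^{2} + \frac{f \left(f + u\right)}{7 + u}\right) + 8\right) = 6 u + \left(8 + u^{2} + \frac{f \left(f + u\right)}{7 + u}\right) = 8 + u^{2} + 6 u + \frac{f \left(f + u\right)}{7 + u}$)
$103 + 77 V{\left(-5,1 \right)} = 103 + 77 \frac{56 + 1^{2} + \left(-5\right)^{3} + 13 \left(-5\right)^{2} + 50 \left(-5\right) + 1 \left(-5\right)}{7 - 5} = 103 + 77 \frac{56 + 1 - 125 + 13 \cdot 25 - 250 - 5}{2} = 103 + 77 \frac{56 + 1 - 125 + 325 - 250 - 5}{2} = 103 + 77 \cdot \frac{1}{2} \cdot 2 = 103 + 77 \cdot 1 = 103 + 77 = 180$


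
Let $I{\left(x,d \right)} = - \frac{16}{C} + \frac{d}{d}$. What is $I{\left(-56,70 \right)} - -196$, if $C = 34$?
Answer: $\frac{3341}{17} \approx 196.53$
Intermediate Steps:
$I{\left(x,d \right)} = \frac{9}{17}$ ($I{\left(x,d \right)} = - \frac{16}{34} + \frac{d}{d} = \left(-16\right) \frac{1}{34} + 1 = - \frac{8}{17} + 1 = \frac{9}{17}$)
$I{\left(-56,70 \right)} - -196 = \frac{9}{17} - -196 = \frac{9}{17} + 196 = \frac{3341}{17}$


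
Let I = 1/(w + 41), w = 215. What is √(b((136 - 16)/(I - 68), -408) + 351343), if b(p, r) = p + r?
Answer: 5*√25167822679/1339 ≈ 592.40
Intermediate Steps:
I = 1/256 (I = 1/(215 + 41) = 1/256 ≈ 0.0039063)
√(b((136 - 16)/(I - 68), -408) + 351343) = √(((136 - 16)/(1/256 - 68) - 408) + 351343) = √((120/(-17407/256) - 408) + 351343) = √((120*(-256/17407) - 408) + 351343) = √((-30720/17407 - 408) + 351343) = √(-7132776/17407 + 351343) = √(6108694825/17407) = 5*√25167822679/1339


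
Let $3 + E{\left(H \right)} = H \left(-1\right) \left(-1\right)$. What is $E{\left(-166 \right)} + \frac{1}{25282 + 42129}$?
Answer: $- \frac{11392458}{67411} \approx -169.0$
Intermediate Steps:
$E{\left(H \right)} = -3 + H$ ($E{\left(H \right)} = -3 + H \left(-1\right) \left(-1\right) = -3 + - H \left(-1\right) = -3 + H$)
$E{\left(-166 \right)} + \frac{1}{25282 + 42129} = \left(-3 - 166\right) + \frac{1}{25282 + 42129} = -169 + \frac{1}{67411} = - \frac{11392458}{67411}$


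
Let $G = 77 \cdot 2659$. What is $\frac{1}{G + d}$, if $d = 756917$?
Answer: $\frac{1}{961660} \approx 1.0399 \cdot 10^{-6}$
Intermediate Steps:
$G = 204743$
$\frac{1}{G + d} = \frac{1}{204743 + 756917} = \frac{1}{961660}$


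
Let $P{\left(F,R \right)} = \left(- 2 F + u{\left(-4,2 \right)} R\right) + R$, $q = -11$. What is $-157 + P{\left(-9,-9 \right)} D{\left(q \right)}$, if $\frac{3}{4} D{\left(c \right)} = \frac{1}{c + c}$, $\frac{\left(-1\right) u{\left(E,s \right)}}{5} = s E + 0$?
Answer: $- \frac{1493}{11} \approx -135.73$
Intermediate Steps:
$u{\left(E,s \right)} = - 5 E s$ ($u{\left(E,s \right)} = - 5 \left(s E + 0\right) = - 5 \left(E s + 0\right) = - 5 E s$)
$P{\left(F,R \right)} = - 2 F + 41 R$ ($P{\left(F,R \right)} = \left(- 2 F + \left(-5\right) \left(-4\right) 2 R\right) + R = \left(- 2 F + 40 R\right) + R = - 2 F + 41 R$)
$D{\left(c \right)} = \frac{2}{3 c}$ ($D{\left(c \right)} = \frac{4}{3 \left(c + c\right)} = \frac{4}{3 \cdot 2 c} = \frac{4 \frac{1}{2 c}}{3} = \frac{2}{3 c}$)
$-157 + P{\left(-9,-9 \right)} D{\left(q \right)} = -157 + \left(\left(-2\right) \left(-9\right) + 41 \left(-9\right)\right) \frac{2}{3 \left(-11\right)} = -157 + \left(18 - 369\right) \frac{2}{3} \left(- \frac{1}{11}\right) = -157 - - \frac{234}{11} = -157 + \frac{234}{11} = - \frac{1493}{11}$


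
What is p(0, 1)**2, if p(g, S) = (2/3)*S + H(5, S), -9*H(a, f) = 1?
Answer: 25/81 ≈ 0.30864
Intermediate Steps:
H(a, f) = -1/9 (H(a, f) = -1/9*1 = -1/9)
p(g, S) = -1/9 + 2*S/3 (p(g, S) = (2/3)*S - 1/9 = (2*(1/3))*S - 1/9 = 2*S/3 - 1/9 = -1/9 + 2*S/3)
p(0, 1)**2 = (-1/9 + (2/3)*1)**2 = (-1/9 + 2/3)**2 = (5/9)**2 = 25/81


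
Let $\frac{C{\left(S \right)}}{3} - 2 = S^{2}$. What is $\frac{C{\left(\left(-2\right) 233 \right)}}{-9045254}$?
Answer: $- \frac{325737}{4522627} \approx -0.072024$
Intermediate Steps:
$C{\left(S \right)} = 6 + 3 S^{2}$
$\frac{C{\left(\left(-2\right) 233 \right)}}{-9045254} = \frac{6 + 3 \left(\left(-2\right) 233\right)^{2}}{-9045254} = \left(6 + 3 \left(-466\right)^{2}\right) \left(- \frac{1}{9045254}\right) = \left(6 + 3 \cdot 217156\right) \left(- \frac{1}{9045254}\right) = \left(6 + 651468\right) \left(- \frac{1}{9045254}\right) = 651474 \left(- \frac{1}{9045254}\right) = - \frac{325737}{4522627}$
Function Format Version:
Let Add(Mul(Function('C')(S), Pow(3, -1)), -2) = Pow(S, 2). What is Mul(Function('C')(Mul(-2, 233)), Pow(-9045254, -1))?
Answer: Rational(-325737, 4522627) ≈ -0.072024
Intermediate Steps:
Function('C')(S) = Add(6, Mul(3, Pow(S, 2)))
Mul(Function('C')(Mul(-2, 233)), Pow(-9045254, -1)) = Mul(Add(6, Mul(3, Pow(Mul(-2, 233), 2))), Pow(-9045254, -1)) = Mul(Add(6, Mul(3, Pow(-466, 2))), Rational(-1, 9045254)) = Mul(Add(6, Mul(3, 217156)), Rational(-1, 9045254)) = Mul(Add(6, 651468), Rational(-1, 9045254)) = Mul(651474, Rational(-1, 9045254)) = Rational(-325737, 4522627)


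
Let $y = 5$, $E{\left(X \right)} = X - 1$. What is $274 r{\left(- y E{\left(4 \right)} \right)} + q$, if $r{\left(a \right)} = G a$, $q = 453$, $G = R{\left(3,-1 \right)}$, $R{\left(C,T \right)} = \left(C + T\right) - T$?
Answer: $-11877$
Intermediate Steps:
$E{\left(X \right)} = -1 + X$
$R{\left(C,T \right)} = C$
$G = 3$
$r{\left(a \right)} = 3 a$
$274 r{\left(- y E{\left(4 \right)} \right)} + q = 274 \cdot 3 \left(-1\right) 5 \left(-1 + 4\right) + 453 = 274 \cdot 3 \left(\left(-5\right) 3\right) + 453 = 274 \cdot 3 \left(-15\right) + 453 = 274 \left(-45\right) + 453 = -12330 + 453 = -11877$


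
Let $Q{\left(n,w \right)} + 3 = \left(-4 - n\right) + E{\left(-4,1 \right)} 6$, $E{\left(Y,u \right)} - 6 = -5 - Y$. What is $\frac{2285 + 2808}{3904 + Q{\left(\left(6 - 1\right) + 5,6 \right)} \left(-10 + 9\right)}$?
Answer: $\frac{5093}{3891} \approx 1.3089$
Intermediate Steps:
$E{\left(Y,u \right)} = 1 - Y$ ($E{\left(Y,u \right)} = 6 - \left(5 + Y\right) = 1 - Y$)
$Q{\left(n,w \right)} = 23 - n$ ($Q{\left(n,w \right)} = -3 - \left(4 + n - \left(1 - -4\right) 6\right) = -3 - \left(4 + n - \left(1 + 4\right) 6\right) = -3 + \left(\left(-4 - n\right) + 5 \cdot 6\right) = -3 + \left(\left(-4 - n\right) + 30\right) = -3 - \left(-26 + n\right) = 23 - n$)
$\frac{2285 + 2808}{3904 + Q{\left(\left(6 - 1\right) + 5,6 \right)} \left(-10 + 9\right)} = \frac{2285 + 2808}{3904 + \left(23 - \left(\left(6 - 1\right) + 5\right)\right) \left(-10 + 9\right)} = \frac{5093}{3904 + \left(23 - \left(5 + 5\right)\right) \left(-1\right)} = \frac{5093}{3904 + \left(23 - 10\right) \left(-1\right)} = \frac{5093}{3904 + 13 \left(-1\right)} = \frac{5093}{3904 - 13} = \frac{5093}{3891}$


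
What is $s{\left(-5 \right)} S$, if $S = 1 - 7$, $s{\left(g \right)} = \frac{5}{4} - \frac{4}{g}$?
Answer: $- \frac{123}{10} \approx -12.3$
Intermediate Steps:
$s{\left(g \right)} = \frac{5}{4} - \frac{4}{g}$ ($s{\left(g \right)} = 5 \cdot \frac{1}{4} - \frac{4}{g} = \frac{5}{4} - \frac{4}{g}$)
$S = -6$ ($S = 1 - 7 = -6$)
$s{\left(-5 \right)} S = \left(\frac{5}{4} - \frac{4}{-5}\right) \left(-6\right) = \left(\frac{5}{4} - - \frac{4}{5}\right) \left(-6\right) = \left(\frac{5}{4} + \frac{4}{5}\right) \left(-6\right) = \frac{41}{20} \left(-6\right) = - \frac{123}{10}$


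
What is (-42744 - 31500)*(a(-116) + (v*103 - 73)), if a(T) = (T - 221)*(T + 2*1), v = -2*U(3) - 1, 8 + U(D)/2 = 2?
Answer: -3022770216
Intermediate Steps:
U(D) = -12 (U(D) = -16 + 2*2 = -16 + 4 = -12)
v = 23 (v = -2*(-12) - 1 = 24 - 1 = 23)
a(T) = (-221 + T)*(2 + T) (a(T) = (-221 + T)*(T + 2) = (-221 + T)*(2 + T))
(-42744 - 31500)*(a(-116) + (v*103 - 73)) = (-42744 - 31500)*((-442 + (-116)**2 - 219*(-116)) + (23*103 - 73)) = -74244*((-442 + 13456 + 25404) + (2369 - 73)) = -74244*(38418 + 2296) = -74244*40714 = -3022770216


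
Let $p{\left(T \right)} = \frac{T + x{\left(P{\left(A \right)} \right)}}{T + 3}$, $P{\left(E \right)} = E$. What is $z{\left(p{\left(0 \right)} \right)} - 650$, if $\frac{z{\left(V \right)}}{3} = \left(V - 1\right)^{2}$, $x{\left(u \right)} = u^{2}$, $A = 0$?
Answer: $-647$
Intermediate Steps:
$p{\left(T \right)} = \frac{T}{3 + T}$ ($p{\left(T \right)} = \frac{T + 0^{2}}{T + 3} = \frac{T + 0}{3 + T} = \frac{T}{3 + T}$)
$z{\left(V \right)} = 3 \left(-1 + V\right)^{2}$ ($z{\left(V \right)} = 3 \left(V - 1\right)^{2} = 3 \left(-1 + V\right)^{2}$)
$z{\left(p{\left(0 \right)} \right)} - 650 = 3 \left(-1 + \frac{0}{3 + 0}\right)^{2} - 650 = 3 \left(-1 + \frac{0}{3}\right)^{2} - 650 = 3 \left(-1 + 0 \cdot \frac{1}{3}\right)^{2} - 650 = 3 \left(-1 + 0\right)^{2} - 650 = 3 \left(-1\right)^{2} - 650 = 3 \cdot 1 - 650 = 3 - 650 = -647$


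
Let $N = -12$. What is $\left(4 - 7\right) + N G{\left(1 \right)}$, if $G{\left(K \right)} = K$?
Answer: $-15$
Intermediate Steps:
$\left(4 - 7\right) + N G{\left(1 \right)} = \left(4 - 7\right) - 12 = -3 - 12 = -15$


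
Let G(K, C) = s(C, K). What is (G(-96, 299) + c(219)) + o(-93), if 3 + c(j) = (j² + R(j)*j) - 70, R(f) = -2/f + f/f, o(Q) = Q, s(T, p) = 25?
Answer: 48037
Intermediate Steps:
R(f) = 1 - 2/f (R(f) = -2/f + 1 = 1 - 2/f)
G(K, C) = 25
c(j) = -75 + j + j² (c(j) = -3 + ((j² + ((-2 + j)/j)*j) - 70) = -3 + ((j² + (-2 + j)) - 70) = -3 + ((-2 + j + j²) - 70) = -3 + (-72 + j + j²) = -75 + j + j²)
(G(-96, 299) + c(219)) + o(-93) = (25 + (-75 + 219 + 219²)) - 93 = (25 + (-75 + 219 + 47961)) - 93 = (25 + 48105) - 93 = 48130 - 93 = 48037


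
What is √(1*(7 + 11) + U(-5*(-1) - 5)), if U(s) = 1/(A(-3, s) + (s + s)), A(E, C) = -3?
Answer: √159/3 ≈ 4.2032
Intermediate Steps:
U(s) = 1/(-3 + 2*s) (U(s) = 1/(-3 + (s + s)) = 1/(-3 + 2*s))
√(1*(7 + 11) + U(-5*(-1) - 5)) = √(1*(7 + 11) + 1/(-3 + 2*(-5*(-1) - 5))) = √(1*18 + 1/(-3 + 2*(5 - 5))) = √(18 + 1/(-3 + 2*0)) = √(18 + 1/(-3 + 0)) = √(18 + 1/(-3)) = √(18 - ⅓) = √(53/3) = √159/3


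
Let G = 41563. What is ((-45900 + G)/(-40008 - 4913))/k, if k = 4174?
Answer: 4337/187500254 ≈ 2.3131e-5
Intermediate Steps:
((-45900 + G)/(-40008 - 4913))/k = ((-45900 + 41563)/(-40008 - 4913))/4174 = -4337/(-44921)*(1/4174) = -4337*(-1/44921)*(1/4174) = (4337/44921)*(1/4174) = 4337/187500254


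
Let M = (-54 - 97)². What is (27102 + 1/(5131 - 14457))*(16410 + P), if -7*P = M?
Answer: 23270739066319/65282 ≈ 3.5646e+8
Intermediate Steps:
M = 22801 (M = (-151)² = 22801)
P = -22801/7 (P = -⅐*22801 = -22801/7 ≈ -3257.3)
(27102 + 1/(5131 - 14457))*(16410 + P) = (27102 + 1/(5131 - 14457))*(16410 - 22801/7) = (27102 + 1/(-9326))*(92069/7) = (27102 - 1/9326)*(92069/7) = (252753251/9326)*(92069/7) = 23270739066319/65282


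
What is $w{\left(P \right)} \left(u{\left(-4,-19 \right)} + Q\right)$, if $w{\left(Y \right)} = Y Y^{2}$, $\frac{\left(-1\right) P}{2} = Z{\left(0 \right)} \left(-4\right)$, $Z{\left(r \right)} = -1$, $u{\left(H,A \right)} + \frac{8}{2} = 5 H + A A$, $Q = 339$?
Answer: $-346112$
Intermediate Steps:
$u{\left(H,A \right)} = -4 + A^{2} + 5 H$ ($u{\left(H,A \right)} = -4 + \left(5 H + A A\right) = -4 + \left(5 H + A^{2}\right) = -4 + \left(A^{2} + 5 H\right) = -4 + A^{2} + 5 H$)
$P = -8$ ($P = - 2 \left(\left(-1\right) \left(-4\right)\right) = \left(-2\right) 4 = -8$)
$w{\left(Y \right)} = Y^{3}$
$w{\left(P \right)} \left(u{\left(-4,-19 \right)} + Q\right) = \left(-8\right)^{3} \left(\left(-4 + \left(-19\right)^{2} + 5 \left(-4\right)\right) + 339\right) = - 512 \left(\left(-4 + 361 - 20\right) + 339\right) = - 512 \left(337 + 339\right) = \left(-512\right) 676 = -346112$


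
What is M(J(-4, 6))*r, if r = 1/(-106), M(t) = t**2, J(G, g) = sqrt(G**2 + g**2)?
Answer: -26/53 ≈ -0.49057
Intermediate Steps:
r = -1/106 ≈ -0.0094340
M(J(-4, 6))*r = (sqrt((-4)**2 + 6**2))**2*(-1/106) = (sqrt(16 + 36))**2*(-1/106) = (sqrt(52))**2*(-1/106) = (2*sqrt(13))**2*(-1/106) = 52*(-1/106) = -26/53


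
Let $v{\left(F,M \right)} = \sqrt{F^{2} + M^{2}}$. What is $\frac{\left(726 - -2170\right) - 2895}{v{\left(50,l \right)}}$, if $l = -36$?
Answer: $\frac{\sqrt{949}}{1898} \approx 0.016231$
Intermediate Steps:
$\frac{\left(726 - -2170\right) - 2895}{v{\left(50,l \right)}} = \frac{\left(726 - -2170\right) - 2895}{\sqrt{50^{2} + \left(-36\right)^{2}}} = \frac{\left(726 + 2170\right) - 2895}{\sqrt{2500 + 1296}} = \frac{2896 - 2895}{\sqrt{3796}} = 1 \frac{1}{2 \sqrt{949}} = 1 \frac{\sqrt{949}}{1898} = \frac{\sqrt{949}}{1898}$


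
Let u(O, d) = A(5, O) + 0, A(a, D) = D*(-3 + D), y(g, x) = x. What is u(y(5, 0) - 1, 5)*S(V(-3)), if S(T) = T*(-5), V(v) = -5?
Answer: 100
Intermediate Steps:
u(O, d) = O*(-3 + O) (u(O, d) = O*(-3 + O) + 0 = O*(-3 + O))
S(T) = -5*T
u(y(5, 0) - 1, 5)*S(V(-3)) = ((0 - 1)*(-3 + (0 - 1)))*(-5*(-5)) = -(-3 - 1)*25 = -1*(-4)*25 = 4*25 = 100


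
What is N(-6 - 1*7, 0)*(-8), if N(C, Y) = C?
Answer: 104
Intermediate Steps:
N(-6 - 1*7, 0)*(-8) = (-6 - 1*7)*(-8) = (-6 - 7)*(-8) = -13*(-8) = 104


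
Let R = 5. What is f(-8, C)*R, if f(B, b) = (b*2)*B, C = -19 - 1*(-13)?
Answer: 480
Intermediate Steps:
C = -6 (C = -19 + 13 = -6)
f(B, b) = 2*B*b (f(B, b) = (2*b)*B = 2*B*b)
f(-8, C)*R = (2*(-8)*(-6))*5 = 96*5 = 480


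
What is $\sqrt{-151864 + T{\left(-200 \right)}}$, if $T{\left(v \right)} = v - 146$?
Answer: $i \sqrt{152210} \approx 390.14 i$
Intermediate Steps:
$T{\left(v \right)} = -146 + v$
$\sqrt{-151864 + T{\left(-200 \right)}} = \sqrt{-151864 - 346} = \sqrt{-152210} = i \sqrt{152210}$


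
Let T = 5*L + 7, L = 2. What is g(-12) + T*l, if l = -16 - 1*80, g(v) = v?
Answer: -1644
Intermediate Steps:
T = 17 (T = 5*2 + 7 = 10 + 7 = 17)
l = -96 (l = -16 - 80 = -96)
g(-12) + T*l = -12 + 17*(-96) = -12 - 1632 = -1644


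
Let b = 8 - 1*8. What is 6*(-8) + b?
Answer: -48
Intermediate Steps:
b = 0 (b = 8 - 8 = 0)
6*(-8) + b = 6*(-8) + 0 = -48 + 0 = -48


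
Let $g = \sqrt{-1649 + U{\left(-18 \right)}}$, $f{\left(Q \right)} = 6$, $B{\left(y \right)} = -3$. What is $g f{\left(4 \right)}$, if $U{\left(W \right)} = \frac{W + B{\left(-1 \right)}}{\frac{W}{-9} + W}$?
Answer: $\frac{3 i \sqrt{26363}}{2} \approx 243.55 i$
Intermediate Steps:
$U{\left(W \right)} = \frac{9 \left(-3 + W\right)}{8 W}$ ($U{\left(W \right)} = \frac{W - 3}{\frac{W}{-9} + W} = \frac{-3 + W}{W \left(- \frac{1}{9}\right) + W} = \frac{-3 + W}{- \frac{W}{9} + W} = \frac{-3 + W}{\frac{8}{9} W} = \left(-3 + W\right) \frac{9}{8 W} = \frac{9 \left(-3 + W\right)}{8 W}$)
$g = \frac{i \sqrt{26363}}{4}$ ($g = \sqrt{-1649 + \frac{9 \left(-3 - 18\right)}{8 \left(-18\right)}} = \sqrt{-1649 + \frac{9}{8} \left(- \frac{1}{18}\right) \left(-21\right)} = \sqrt{-1649 + \frac{21}{16}} = \sqrt{- \frac{26363}{16}} = \frac{i \sqrt{26363}}{4} \approx 40.592 i$)
$g f{\left(4 \right)} = \frac{i \sqrt{26363}}{4} \cdot 6 = \frac{3 i \sqrt{26363}}{2}$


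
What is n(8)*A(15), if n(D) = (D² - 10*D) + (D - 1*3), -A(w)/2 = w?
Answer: 330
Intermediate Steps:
A(w) = -2*w
n(D) = -3 + D² - 9*D (n(D) = (D² - 10*D) + (D - 3) = (D² - 10*D) + (-3 + D) = -3 + D² - 9*D)
n(8)*A(15) = (-3 + 8² - 9*8)*(-2*15) = (-3 + 64 - 72)*(-30) = -11*(-30) = 330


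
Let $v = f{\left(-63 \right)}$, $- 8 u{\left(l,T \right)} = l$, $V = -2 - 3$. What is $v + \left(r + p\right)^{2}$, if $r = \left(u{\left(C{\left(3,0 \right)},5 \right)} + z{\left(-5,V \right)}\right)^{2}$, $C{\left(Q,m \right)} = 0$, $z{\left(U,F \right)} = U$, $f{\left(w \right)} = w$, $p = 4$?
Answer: $778$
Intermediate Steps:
$V = -5$
$u{\left(l,T \right)} = - \frac{l}{8}$
$v = -63$
$r = 25$ ($r = \left(\left(- \frac{1}{8}\right) 0 - 5\right)^{2} = \left(0 - 5\right)^{2} = \left(-5\right)^{2} = 25$)
$v + \left(r + p\right)^{2} = -63 + \left(25 + 4\right)^{2} = -63 + 29^{2} = -63 + 841 = 778$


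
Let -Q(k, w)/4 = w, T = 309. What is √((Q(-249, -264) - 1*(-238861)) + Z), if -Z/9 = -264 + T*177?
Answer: 2*I*√62486 ≈ 499.94*I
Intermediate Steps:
Q(k, w) = -4*w
Z = -489861 (Z = -9*(-264 + 309*177) = -9*(-264 + 54693) = -9*54429 = -489861)
√((Q(-249, -264) - 1*(-238861)) + Z) = √((-4*(-264) - 1*(-238861)) - 489861) = √((1056 + 238861) - 489861) = √(239917 - 489861) = √(-249944) = 2*I*√62486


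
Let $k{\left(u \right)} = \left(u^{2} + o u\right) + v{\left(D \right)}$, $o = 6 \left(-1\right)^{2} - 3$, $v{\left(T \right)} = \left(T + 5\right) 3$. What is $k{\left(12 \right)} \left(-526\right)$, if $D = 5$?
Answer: $-110460$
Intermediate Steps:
$v{\left(T \right)} = 15 + 3 T$ ($v{\left(T \right)} = \left(5 + T\right) 3 = 15 + 3 T$)
$o = 3$ ($o = 6 \cdot 1 - 3 = 6 - 3 = 3$)
$k{\left(u \right)} = 30 + u^{2} + 3 u$ ($k{\left(u \right)} = \left(u^{2} + 3 u\right) + \left(15 + 3 \cdot 5\right) = \left(u^{2} + 3 u\right) + \left(15 + 15\right) = \left(u^{2} + 3 u\right) + 30 = 30 + u^{2} + 3 u$)
$k{\left(12 \right)} \left(-526\right) = \left(30 + 12^{2} + 3 \cdot 12\right) \left(-526\right) = \left(30 + 144 + 36\right) \left(-526\right) = 210 \left(-526\right) = -110460$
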